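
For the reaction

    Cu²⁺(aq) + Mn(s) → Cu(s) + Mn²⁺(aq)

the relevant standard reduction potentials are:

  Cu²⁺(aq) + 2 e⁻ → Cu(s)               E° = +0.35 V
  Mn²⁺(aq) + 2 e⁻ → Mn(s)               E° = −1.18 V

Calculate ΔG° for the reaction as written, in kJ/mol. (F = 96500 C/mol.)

In the reaction as written Cu²⁺(aq) is reduced, so the Cu²⁺/Cu couple is the cathode and Mn²⁺/Mn is the anode.
E°cell = +0.35 − (−1.18) = +1.53 V; balancing electrons gives n = 2.
ΔG° = −nFE°cell = −(2)(96500)(+1.53) J/mol = −295 kJ/mol.

−295 kJ/mol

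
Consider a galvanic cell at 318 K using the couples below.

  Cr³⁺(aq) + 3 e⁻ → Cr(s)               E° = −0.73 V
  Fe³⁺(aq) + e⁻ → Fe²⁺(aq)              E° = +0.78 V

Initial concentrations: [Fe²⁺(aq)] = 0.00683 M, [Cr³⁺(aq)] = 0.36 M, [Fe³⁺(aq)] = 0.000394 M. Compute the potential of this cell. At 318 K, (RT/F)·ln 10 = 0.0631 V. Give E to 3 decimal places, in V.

Since E°(Fe³⁺/Fe²⁺) > E°(Cr³⁺/Cr), Fe³⁺/Fe²⁺ serves as the cathode.
E°cell = E°cat − E°an = +0.78 − (−0.73) = +1.51 V; n = 3.
The balanced reaction is 3 Fe³⁺(aq) + Cr(s) → 3 Fe²⁺(aq) + Cr³⁺(aq), so Q = ([Fe²⁺(aq)]^3·[Cr³⁺(aq)]) / [Fe³⁺(aq)]^3 = 1.88×10^3 and log Q = 3.273.
Applying E = E° − (RT ln10/nF)·log Q gives +1.51 − (0.0631/3)(3.273) = +1.441 V.

+1.441 V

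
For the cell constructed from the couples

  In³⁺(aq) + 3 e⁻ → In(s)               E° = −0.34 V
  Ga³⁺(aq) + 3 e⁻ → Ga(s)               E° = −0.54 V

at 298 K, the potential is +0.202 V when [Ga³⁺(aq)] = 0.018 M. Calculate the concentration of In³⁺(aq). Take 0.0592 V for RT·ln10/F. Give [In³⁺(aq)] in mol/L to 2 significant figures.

0.023 M

In³⁺/In is the cathode (higher E°); E°cell = −0.34 − (−0.54) = +0.20 V with n = 3.
From the Nernst equation, log Q = n(E° − E)/0.0592 = 3·(+0.20 − (+0.202))/0.0592 = −0.101.
The balanced reaction is In³⁺(aq) + Ga(s) → In(s) + Ga³⁺(aq), so Q = [Ga³⁺(aq)] / [In³⁺(aq)].
Isolating [In³⁺(aq)] in Q = 10^{−0.101} yields log [In³⁺(aq)] = −1.644, i.e. 0.023 M.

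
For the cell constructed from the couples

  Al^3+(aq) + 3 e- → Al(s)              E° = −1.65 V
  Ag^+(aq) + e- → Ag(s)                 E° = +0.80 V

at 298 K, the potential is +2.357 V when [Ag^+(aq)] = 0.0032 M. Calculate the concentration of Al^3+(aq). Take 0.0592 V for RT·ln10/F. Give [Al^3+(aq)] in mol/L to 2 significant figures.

0.0017 M

The Ag⁺/Ag couple has the larger reduction potential, so it is the cathode: E°cell = +0.80 − (−1.65) = +2.45 V and n = 3.
Since E = E° − (0.0592/n)·log Q, log Q = n(E° − E)/0.0592 = 4.713.
The balanced reaction is 3 Ag^+(aq) + Al(s) → 3 Ag(s) + Al^3+(aq), so Q = [Al^3+(aq)] / [Ag^+(aq)]^3.
Substituting the known concentrations and solving, log [Al^3+(aq)] = −2.772 and [Al^3+(aq)] = 0.0017 M.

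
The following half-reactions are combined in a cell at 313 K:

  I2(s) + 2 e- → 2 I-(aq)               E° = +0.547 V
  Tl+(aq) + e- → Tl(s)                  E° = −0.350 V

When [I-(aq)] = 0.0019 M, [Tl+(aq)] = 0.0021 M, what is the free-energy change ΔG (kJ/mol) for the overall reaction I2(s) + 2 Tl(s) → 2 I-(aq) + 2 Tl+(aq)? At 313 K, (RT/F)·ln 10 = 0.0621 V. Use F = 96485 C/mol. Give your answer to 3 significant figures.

The standard cell potential is +0.547 − (−0.350) = +0.897 V, with n = 2 electrons in the balanced equation.
Q = [I-(aq)]^2·[Tl+(aq)]^2 = 1.59×10^−11, so log Q = −10.798 and E = +0.897 − (0.0621/2)(−10.798) = +1.2323 V.
Finally ΔG = −nFE = −(2)(96485 C/mol)(+1.2323 V) = −238 kJ/mol.

−238 kJ/mol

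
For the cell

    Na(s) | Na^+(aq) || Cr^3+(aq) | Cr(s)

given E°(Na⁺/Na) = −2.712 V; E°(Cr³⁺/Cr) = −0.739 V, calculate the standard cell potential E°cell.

By convention the left-hand electrode in cell notation is the anode (oxidation) and the right-hand electrode is the cathode (reduction).
E°cell = E°(right) − E°(left) = −0.739 − (−2.712) = +1.973 V.

+1.973 V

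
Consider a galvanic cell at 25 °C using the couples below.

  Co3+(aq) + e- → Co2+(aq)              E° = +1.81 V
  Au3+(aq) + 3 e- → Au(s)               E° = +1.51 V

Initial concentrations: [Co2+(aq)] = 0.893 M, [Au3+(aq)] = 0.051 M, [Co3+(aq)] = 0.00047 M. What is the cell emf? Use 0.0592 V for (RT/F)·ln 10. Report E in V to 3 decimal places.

Since E°(Co³⁺/Co²⁺) > E°(Au³⁺/Au), Co³⁺/Co²⁺ serves as the cathode.
E°cell = E°cat − E°an = +1.81 − (+1.51) = +0.30 V; n = 3.
The balanced reaction is 3 Co3+(aq) + Au(s) → 3 Co2+(aq) + Au3+(aq), so Q = ([Co2+(aq)]^3·[Au3+(aq)]) / [Co3+(aq)]^3 = 3.5×10^8 and log Q = 8.544.
E = E° − (0.0592/n)·log Q = +0.30 − (0.0592/3)(8.544) = +0.131 V.

+0.131 V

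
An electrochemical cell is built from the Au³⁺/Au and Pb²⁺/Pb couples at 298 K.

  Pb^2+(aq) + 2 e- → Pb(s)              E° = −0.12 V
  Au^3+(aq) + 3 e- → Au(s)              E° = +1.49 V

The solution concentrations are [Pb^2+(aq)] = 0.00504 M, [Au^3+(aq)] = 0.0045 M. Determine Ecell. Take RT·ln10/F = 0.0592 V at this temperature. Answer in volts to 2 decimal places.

+1.63 V

Au³⁺/Au is reduced (cathode, E° = +1.49 V) and Pb²⁺/Pb is oxidized (anode).
The standard potential is +1.49 − (−0.12) = +1.61 V and the balanced reaction transfers n = 6 electrons.
For the overall reaction 2 Au^3+(aq) + 3 Pb(s) → 2 Au(s) + 3 Pb^2+(aq), Q = [Pb^2+(aq)]^3 / [Au^3+(aq)]^2 = 0.00632, giving log Q = −2.199.
E = E° − (0.0592/n)·log Q = +1.61 − (0.0592/6)(−2.199) = +1.63 V.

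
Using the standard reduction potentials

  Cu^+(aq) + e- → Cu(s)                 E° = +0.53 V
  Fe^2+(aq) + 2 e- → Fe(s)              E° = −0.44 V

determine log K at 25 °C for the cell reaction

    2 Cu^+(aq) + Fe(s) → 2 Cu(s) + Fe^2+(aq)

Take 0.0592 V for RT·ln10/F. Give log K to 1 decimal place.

The Cu⁺/Cu couple is reduced (cathode); E°cell = +0.53 − (−0.44) = +0.97 V with n = 2.
At equilibrium E = 0, so log K = nE°cell / 0.0592 = (2)(+0.97) / 0.0592 = 32.8.

log K = 32.8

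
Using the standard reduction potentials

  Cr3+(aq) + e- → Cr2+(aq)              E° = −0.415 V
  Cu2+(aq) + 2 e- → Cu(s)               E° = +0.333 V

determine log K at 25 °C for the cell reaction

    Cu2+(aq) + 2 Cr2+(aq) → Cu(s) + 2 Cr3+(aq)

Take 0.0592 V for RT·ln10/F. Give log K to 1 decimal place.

log K = 25.3

The Cu²⁺/Cu couple is reduced (cathode); E°cell = +0.333 − (−0.415) = +0.748 V with n = 2.
At equilibrium E = 0, so log K = nE°cell / 0.0592 = (2)(+0.748) / 0.0592 = 25.3.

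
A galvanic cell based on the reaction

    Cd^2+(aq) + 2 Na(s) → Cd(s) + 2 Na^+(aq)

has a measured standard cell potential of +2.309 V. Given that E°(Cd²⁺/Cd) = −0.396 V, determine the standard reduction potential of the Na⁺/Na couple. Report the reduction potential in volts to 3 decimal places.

In the reaction as written the Cd²⁺/Cd couple is reduced (cathode) and Na⁺/Na is oxidized (anode), so E°cell = E°(Cd²⁺/Cd) − E°(Na⁺/Na).
E°(Na⁺/Na) = E°(cathode) − E°cell = −0.396 − (+2.309) = −2.705 V.

−2.705 V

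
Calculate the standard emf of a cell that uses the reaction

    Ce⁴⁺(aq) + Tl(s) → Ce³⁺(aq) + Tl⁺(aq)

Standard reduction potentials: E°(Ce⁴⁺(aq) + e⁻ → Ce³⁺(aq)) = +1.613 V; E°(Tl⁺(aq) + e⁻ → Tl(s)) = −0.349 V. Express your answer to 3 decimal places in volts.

Ce⁴⁺(aq) gains electrons, so the Ce⁴⁺/Ce³⁺ couple is the cathode; the Tl⁺/Tl couple is the anode.
E°cell = E°(cathode) − E°(anode) = +1.613 − (−0.349) = +1.962 V.

+1.962 V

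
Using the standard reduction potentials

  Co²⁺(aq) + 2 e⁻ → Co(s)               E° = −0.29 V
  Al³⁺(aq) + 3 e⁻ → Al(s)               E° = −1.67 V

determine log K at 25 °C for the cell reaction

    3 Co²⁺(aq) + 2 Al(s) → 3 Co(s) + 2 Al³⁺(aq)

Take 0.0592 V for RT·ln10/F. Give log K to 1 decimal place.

The Co²⁺/Co couple is reduced (cathode); E°cell = −0.29 − (−1.67) = +1.38 V with n = 6.
At equilibrium E = 0, so log K = nE°cell / 0.0592 = (6)(+1.38) / 0.0592 = 139.9.

log K = 139.9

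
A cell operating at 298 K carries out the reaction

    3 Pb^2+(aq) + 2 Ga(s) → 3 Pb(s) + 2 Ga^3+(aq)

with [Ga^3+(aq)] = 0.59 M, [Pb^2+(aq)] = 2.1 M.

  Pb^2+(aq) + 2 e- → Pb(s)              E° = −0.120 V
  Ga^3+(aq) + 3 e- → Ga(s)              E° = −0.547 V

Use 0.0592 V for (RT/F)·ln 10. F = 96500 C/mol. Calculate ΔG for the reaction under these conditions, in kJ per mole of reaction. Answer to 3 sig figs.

E°cell = −0.120 − (−0.547) = +0.427 V; the balanced reaction transfers n = 6 electrons.
Q = [Ga^3+(aq)]^2 / [Pb^2+(aq)]^3 = 0.0376, so log Q = −1.425 and E = +0.427 − (0.0592/6)(−1.425) = +0.4411 V.
Then ΔG = −nFE = −6 × 96500 × +0.4411 J/mol = −255 kJ/mol.

−255 kJ/mol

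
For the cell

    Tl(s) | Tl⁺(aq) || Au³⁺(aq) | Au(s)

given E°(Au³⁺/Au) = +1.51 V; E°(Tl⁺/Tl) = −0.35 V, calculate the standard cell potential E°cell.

+1.86 V

By convention the left-hand electrode in cell notation is the anode (oxidation) and the right-hand electrode is the cathode (reduction).
E°cell = E°(right) − E°(left) = +1.51 − (−0.35) = +1.86 V.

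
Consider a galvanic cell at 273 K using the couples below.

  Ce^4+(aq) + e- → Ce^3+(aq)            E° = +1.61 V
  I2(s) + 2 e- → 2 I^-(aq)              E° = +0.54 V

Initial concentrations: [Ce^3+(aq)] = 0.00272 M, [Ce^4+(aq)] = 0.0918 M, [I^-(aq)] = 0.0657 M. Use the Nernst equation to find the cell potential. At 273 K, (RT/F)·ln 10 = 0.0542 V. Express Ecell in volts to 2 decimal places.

+1.09 V

Since E°(Ce⁴⁺/Ce³⁺) > E°(I₂/I⁻), Ce⁴⁺/Ce³⁺ serves as the cathode.
The standard potential is +1.61 − (+0.54) = +1.07 V and the balanced reaction transfers n = 2 electrons.
For the overall reaction 2 Ce^4+(aq) + 2 I^-(aq) → 2 Ce^3+(aq) + I2(s), Q = [Ce^3+(aq)]^2 / ([Ce^4+(aq)]^2·[I^-(aq)]^2) = 0.203, giving log Q = −0.692.
Applying E = E° − (RT ln10/nF)·log Q gives +1.07 − (0.0542/2)(−0.692) = +1.09 V.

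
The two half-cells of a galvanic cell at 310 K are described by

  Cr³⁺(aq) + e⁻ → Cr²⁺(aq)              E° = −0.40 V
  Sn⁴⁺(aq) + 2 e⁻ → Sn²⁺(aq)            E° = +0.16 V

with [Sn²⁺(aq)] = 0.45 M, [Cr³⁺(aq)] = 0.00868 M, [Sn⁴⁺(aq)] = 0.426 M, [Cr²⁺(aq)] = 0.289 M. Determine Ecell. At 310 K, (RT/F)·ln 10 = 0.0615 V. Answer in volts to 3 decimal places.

Since E°(Sn⁴⁺/Sn²⁺) > E°(Cr³⁺/Cr²⁺), Sn⁴⁺/Sn²⁺ serves as the cathode.
E°cell = E°cat − E°an = +0.16 − (−0.40) = +0.56 V; n = 2.
The balanced reaction is Sn⁴⁺(aq) + 2 Cr²⁺(aq) → Sn²⁺(aq) + 2 Cr³⁺(aq), so Q = ([Sn²⁺(aq)]·[Cr³⁺(aq)]^2) / ([Sn⁴⁺(aq)]·[Cr²⁺(aq)]^2) = 0.000953 and log Q = −3.021.
Applying E = E° − (RT ln10/nF)·log Q gives +0.56 − (0.0615/2)(−3.021) = +0.653 V.

+0.653 V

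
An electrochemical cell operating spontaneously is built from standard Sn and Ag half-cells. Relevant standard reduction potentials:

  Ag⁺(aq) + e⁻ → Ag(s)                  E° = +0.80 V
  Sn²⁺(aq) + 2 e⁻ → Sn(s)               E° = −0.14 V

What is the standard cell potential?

Of the two couples in this cell, the one with the more positive reduction potential is reduced at the cathode: here that is Ag⁺/Ag (+0.80 V); Sn²⁺/Sn (−0.14 V) is the anode.
E°cell = E°(cathode) − E°(anode) = +0.80 − (−0.14) = +0.94 V.

+0.94 V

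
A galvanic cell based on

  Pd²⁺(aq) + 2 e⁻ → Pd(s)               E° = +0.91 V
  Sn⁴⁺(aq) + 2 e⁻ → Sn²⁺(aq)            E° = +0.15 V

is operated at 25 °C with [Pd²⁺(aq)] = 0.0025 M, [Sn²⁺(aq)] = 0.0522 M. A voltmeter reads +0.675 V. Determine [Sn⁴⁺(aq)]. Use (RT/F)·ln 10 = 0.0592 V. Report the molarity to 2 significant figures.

With Pd²⁺/Pd at the cathode and Sn⁴⁺/Sn²⁺ at the anode, E°cell = +0.91 − (+0.15) = +0.76 V (n = 2).
From the Nernst equation, log Q = n(E° − E)/0.0592 = 2·(+0.76 − (+0.675))/0.0592 = 2.872.
Balancing electrons gives Pd²⁺(aq) + Sn²⁺(aq) → Pd(s) + Sn⁴⁺(aq); thus Q = [Sn⁴⁺(aq)] / ([Pd²⁺(aq)]·[Sn²⁺(aq)]).
Isolating [Sn⁴⁺(aq)] in Q = 10^{2.872} yields log [Sn⁴⁺(aq)] = −1.012, i.e. 0.097 M.

0.097 M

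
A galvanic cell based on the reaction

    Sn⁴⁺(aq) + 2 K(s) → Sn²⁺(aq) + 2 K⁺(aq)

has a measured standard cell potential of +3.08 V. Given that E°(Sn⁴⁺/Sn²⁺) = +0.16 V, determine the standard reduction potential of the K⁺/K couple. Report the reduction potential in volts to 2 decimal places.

−2.92 V

In the reaction as written the Sn⁴⁺/Sn²⁺ couple is reduced (cathode) and K⁺/K is oxidized (anode), so E°cell = E°(Sn⁴⁺/Sn²⁺) − E°(K⁺/K).
E°(K⁺/K) = E°(cathode) − E°cell = +0.16 − (+3.08) = −2.92 V.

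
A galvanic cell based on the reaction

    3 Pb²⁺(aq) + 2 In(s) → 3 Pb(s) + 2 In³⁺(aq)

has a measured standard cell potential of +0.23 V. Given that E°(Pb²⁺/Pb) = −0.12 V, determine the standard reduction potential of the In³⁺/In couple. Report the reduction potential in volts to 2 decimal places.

−0.35 V

In the reaction as written the Pb²⁺/Pb couple is reduced (cathode) and In³⁺/In is oxidized (anode), so E°cell = E°(Pb²⁺/Pb) − E°(In³⁺/In).
E°(In³⁺/In) = E°(cathode) − E°cell = −0.12 − (+0.23) = −0.35 V.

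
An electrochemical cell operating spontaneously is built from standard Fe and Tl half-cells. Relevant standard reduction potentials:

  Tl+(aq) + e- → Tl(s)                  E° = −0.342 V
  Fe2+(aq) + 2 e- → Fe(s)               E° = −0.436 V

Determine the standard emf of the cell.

Of the two couples in this cell, the one with the more positive reduction potential is reduced at the cathode: here that is Tl⁺/Tl (−0.342 V); Fe²⁺/Fe (−0.436 V) is the anode.
E°cell = E°(cathode) − E°(anode) = −0.342 − (−0.436) = +0.094 V.

+0.094 V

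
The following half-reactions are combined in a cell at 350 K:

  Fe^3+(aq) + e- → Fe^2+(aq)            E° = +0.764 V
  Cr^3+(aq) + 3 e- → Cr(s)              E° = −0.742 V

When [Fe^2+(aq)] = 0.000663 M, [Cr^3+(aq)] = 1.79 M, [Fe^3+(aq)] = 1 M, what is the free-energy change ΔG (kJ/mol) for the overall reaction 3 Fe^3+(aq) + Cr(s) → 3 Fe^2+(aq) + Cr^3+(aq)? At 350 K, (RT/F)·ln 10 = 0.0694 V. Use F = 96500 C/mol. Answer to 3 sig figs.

The standard cell potential is +0.764 − (−0.742) = +1.506 V, with n = 3 electrons in the balanced equation.
The reaction quotient is ([Fe^2+(aq)]^3·[Cr^3+(aq)]) / [Fe^3+(aq)]^3 = 5.22×10^−10; by Nernst, E = +1.506 − (0.0694/3)(−9.283) = +1.7207 V.
ΔG = −nFE = −(3)(96500)(+1.7207) J/mol = −498 kJ/mol.

−498 kJ/mol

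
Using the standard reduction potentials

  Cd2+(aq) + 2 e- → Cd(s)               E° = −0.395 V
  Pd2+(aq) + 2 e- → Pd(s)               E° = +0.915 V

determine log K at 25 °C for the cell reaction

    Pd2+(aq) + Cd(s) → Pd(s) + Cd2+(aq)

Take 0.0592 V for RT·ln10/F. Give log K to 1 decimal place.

The Pd²⁺/Pd couple is reduced (cathode); E°cell = +0.915 − (−0.395) = +1.310 V with n = 2.
At equilibrium E = 0, so log K = nE°cell / 0.0592 = (2)(+1.310) / 0.0592 = 44.3.

log K = 44.3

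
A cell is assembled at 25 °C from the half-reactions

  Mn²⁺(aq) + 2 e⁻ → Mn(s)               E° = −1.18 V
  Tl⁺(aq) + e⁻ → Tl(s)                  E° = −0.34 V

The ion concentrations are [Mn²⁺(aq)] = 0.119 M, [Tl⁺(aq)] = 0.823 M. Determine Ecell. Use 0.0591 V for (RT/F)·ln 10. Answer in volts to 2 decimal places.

The Tl⁺/Tl couple has the more positive E°, so it is the cathode; Mn²⁺/Mn is the anode.
E°cell = E°cat − E°an = −0.34 − (−1.18) = +0.84 V; n = 2.
For the overall reaction 2 Tl⁺(aq) + Mn(s) → 2 Tl(s) + Mn²⁺(aq), Q = [Mn²⁺(aq)] / [Tl⁺(aq)]^2 = 0.176, giving log Q = −0.755.
E = E° − (0.0591/n)·log Q = +0.84 − (0.0591/2)(−0.755) = +0.86 V.

+0.86 V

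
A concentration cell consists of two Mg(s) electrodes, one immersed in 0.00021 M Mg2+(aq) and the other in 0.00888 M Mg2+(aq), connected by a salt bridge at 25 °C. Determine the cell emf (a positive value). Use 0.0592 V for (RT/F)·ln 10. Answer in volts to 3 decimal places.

0.048 V

For a concentration cell E°cell = 0, since both electrodes use the same couple.
The compartment with the higher Mg2+(aq) concentration (0.00888 M) acts as the cathode; ions are reduced there and produced at the dilute (0.00021 M) anode.
With n = 2, Ecell = −(0.0592/2)·log([dilute]/[conc]) = −(0.0592/2)·log(0.00021/0.00888) = +0.048 V.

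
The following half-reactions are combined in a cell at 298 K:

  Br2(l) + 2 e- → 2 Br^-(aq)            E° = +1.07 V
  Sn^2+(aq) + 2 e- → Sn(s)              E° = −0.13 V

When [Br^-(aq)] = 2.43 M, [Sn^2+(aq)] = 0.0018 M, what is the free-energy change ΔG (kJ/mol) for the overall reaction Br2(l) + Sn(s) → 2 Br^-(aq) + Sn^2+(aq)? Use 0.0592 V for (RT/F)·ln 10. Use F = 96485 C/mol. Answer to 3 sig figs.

The standard cell potential is +1.07 − (−0.13) = +1.20 V, with n = 2 electrons in the balanced equation.
The reaction quotient is [Br^-(aq)]^2·[Sn^2+(aq)] = 0.0106; by Nernst, E = +1.20 − (0.0592/2)(−1.974) = +1.2584 V.
ΔG = −nFE = −(2)(96485)(+1.2584) J/mol = −243 kJ/mol.

−243 kJ/mol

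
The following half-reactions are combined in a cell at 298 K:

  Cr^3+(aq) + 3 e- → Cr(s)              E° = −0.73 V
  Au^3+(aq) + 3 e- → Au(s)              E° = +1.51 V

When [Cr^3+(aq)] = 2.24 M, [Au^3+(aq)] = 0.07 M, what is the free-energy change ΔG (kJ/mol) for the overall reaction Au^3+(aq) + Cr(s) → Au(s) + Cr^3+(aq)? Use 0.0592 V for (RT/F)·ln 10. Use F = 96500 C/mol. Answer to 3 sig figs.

−640 kJ/mol

The standard cell potential is +1.51 − (−0.73) = +2.24 V, with n = 3 electrons in the balanced equation.
Q = [Cr^3+(aq)] / [Au^3+(aq)] = 32, so log Q = 1.505 and E = +2.24 − (0.0592/3)(1.505) = +2.2103 V.
ΔG = −nFE = −(3)(96500)(+2.2103) J/mol = −640 kJ/mol.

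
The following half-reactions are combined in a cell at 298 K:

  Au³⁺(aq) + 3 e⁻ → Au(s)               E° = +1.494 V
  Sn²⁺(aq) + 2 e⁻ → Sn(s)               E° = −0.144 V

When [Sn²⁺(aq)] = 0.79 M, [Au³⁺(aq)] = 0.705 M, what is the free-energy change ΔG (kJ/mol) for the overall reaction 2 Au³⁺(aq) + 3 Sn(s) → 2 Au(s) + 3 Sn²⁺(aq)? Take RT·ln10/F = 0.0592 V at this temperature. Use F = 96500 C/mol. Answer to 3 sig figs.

−948 kJ/mol

With Au³⁺/Au reduced at the cathode, E°cell = +1.494 − (−0.144) = +1.638 V and n = 6.
Here Q = [Sn²⁺(aq)]^3 / [Au³⁺(aq)]^2 = 0.992 (log Q = −0.003), giving E = +1.638 − (0.0592/6)·(−0.003) = +1.6380 V.
Finally ΔG = −nFE = −(6)(96500 C/mol)(+1.6380 V) = −948 kJ/mol.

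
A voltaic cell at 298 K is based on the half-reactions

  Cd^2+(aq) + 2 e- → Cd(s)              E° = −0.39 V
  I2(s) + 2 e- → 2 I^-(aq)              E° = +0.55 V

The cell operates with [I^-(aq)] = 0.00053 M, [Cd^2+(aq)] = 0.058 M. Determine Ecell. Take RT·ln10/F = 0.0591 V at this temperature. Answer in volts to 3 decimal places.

I₂/I⁻ is reduced (cathode, E° = +0.55 V) and Cd²⁺/Cd is oxidized (anode).
E°cell = E°cat − E°an = +0.55 − (−0.39) = +0.94 V; n = 2.
For the overall reaction I2(s) + Cd(s) → 2 I^-(aq) + Cd^2+(aq), Q = [I^-(aq)]^2·[Cd^2+(aq)] = 1.63×10^−8, giving log Q = −7.788.
Applying E = E° − (RT ln10/nF)·log Q gives +0.94 − (0.0591/2)(−7.788) = +1.170 V.

+1.170 V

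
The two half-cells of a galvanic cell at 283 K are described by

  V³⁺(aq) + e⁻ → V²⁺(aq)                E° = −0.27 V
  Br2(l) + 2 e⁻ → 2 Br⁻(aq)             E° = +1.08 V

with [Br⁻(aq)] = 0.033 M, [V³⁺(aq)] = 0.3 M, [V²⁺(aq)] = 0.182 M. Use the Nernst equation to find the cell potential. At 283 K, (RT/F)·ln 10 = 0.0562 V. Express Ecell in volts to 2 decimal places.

The Br₂/Br⁻ couple has the more positive E°, so it is the cathode; V³⁺/V²⁺ is the anode.
The standard potential is +1.08 − (−0.27) = +1.35 V and the balanced reaction transfers n = 2 electrons.
For the overall reaction Br2(l) + 2 V²⁺(aq) → 2 Br⁻(aq) + 2 V³⁺(aq), Q = ([Br⁻(aq)]^2·[V³⁺(aq)]^2) / [V²⁺(aq)]^2 = 0.00296, giving log Q = −2.529.
E = E° − (0.0562/n)·log Q = +1.35 − (0.0562/2)(−2.529) = +1.42 V.

+1.42 V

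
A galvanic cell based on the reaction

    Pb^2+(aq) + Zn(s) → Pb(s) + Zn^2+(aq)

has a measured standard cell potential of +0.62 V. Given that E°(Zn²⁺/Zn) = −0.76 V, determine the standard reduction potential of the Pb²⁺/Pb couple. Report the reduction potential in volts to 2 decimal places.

−0.14 V

In the reaction as written the Pb²⁺/Pb couple is reduced (cathode) and Zn²⁺/Zn is oxidized (anode), so E°cell = E°(Pb²⁺/Pb) − E°(Zn²⁺/Zn).
E°(Pb²⁺/Pb) = E°cell + E°(anode) = +0.62 + (−0.76) = −0.14 V.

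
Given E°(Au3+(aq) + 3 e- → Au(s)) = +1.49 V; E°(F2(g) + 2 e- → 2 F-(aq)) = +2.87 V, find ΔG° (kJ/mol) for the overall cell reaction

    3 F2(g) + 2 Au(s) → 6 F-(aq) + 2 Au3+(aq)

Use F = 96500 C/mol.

In the reaction as written F2(g) is reduced, so the F₂/F⁻ couple is the cathode and Au³⁺/Au is the anode.
E°cell = +2.87 − (+1.49) = +1.38 V; balancing electrons gives n = 6.
ΔG° = −nFE°cell = −(6)(96500)(+1.38) J/mol = −799 kJ/mol.

−799 kJ/mol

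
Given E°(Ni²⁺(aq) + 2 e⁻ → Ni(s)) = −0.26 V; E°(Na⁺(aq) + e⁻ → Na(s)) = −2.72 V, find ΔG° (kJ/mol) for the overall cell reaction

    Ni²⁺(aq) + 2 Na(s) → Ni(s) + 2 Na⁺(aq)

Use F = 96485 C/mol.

−475 kJ/mol

In the reaction as written Ni²⁺(aq) is reduced, so the Ni²⁺/Ni couple is the cathode and Na⁺/Na is the anode.
E°cell = −0.26 − (−2.72) = +2.46 V; balancing electrons gives n = 2.
ΔG° = −nFE°cell = −(2)(96485)(+2.46) J/mol = −475 kJ/mol.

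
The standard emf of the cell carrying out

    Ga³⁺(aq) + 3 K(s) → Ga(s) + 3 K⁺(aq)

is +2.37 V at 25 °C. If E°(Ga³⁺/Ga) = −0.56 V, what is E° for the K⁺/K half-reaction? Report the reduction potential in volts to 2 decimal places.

In the reaction as written the Ga³⁺/Ga couple is reduced (cathode) and K⁺/K is oxidized (anode), so E°cell = E°(Ga³⁺/Ga) − E°(K⁺/K).
E°(K⁺/K) = E°(cathode) − E°cell = −0.56 − (+2.37) = −2.93 V.

−2.93 V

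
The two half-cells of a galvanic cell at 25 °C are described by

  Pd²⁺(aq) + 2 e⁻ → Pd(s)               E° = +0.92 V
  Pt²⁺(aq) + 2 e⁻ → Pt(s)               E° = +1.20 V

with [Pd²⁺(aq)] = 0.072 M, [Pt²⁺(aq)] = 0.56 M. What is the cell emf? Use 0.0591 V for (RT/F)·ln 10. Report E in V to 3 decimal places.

+0.306 V

Since E°(Pt²⁺/Pt) > E°(Pd²⁺/Pd), Pt²⁺/Pt serves as the cathode.
E°cell = E°cat − E°an = +1.20 − (+0.92) = +0.28 V; n = 2.
Balancing gives Pt²⁺(aq) + Pd(s) → Pt(s) + Pd²⁺(aq); hence Q = [Pd²⁺(aq)] / [Pt²⁺(aq)] = 0.129 (log Q = −0.891).
Applying E = E° − (RT ln10/nF)·log Q gives +0.28 − (0.0591/2)(−0.891) = +0.306 V.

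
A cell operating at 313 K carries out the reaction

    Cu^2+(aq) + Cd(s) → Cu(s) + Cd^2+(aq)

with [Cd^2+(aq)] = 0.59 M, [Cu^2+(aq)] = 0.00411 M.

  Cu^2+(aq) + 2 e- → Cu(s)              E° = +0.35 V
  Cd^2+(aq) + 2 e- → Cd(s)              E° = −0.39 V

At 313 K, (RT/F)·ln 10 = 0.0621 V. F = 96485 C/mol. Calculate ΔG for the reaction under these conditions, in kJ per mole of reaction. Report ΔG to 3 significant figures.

−130 kJ/mol

E°cell = +0.35 − (−0.39) = +0.74 V; the balanced reaction transfers n = 2 electrons.
Here Q = [Cd^2+(aq)] / [Cu^2+(aq)] = 144 (log Q = 2.157), giving E = +0.74 − (0.0621/2)·(2.157) = +0.6730 V.
Finally ΔG = −nFE = −(2)(96485 C/mol)(+0.6730 V) = −130 kJ/mol.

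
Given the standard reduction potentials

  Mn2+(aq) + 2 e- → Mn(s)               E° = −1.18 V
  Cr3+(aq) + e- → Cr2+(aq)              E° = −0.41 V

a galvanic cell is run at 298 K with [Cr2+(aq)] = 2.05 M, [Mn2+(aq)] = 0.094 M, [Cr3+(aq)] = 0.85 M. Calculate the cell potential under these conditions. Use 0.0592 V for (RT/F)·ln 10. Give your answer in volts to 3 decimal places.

Cr³⁺/Cr²⁺ is reduced (cathode, E° = −0.41 V) and Mn²⁺/Mn is oxidized (anode).
The standard potential is −0.41 − (−1.18) = +0.77 V and the balanced reaction transfers n = 2 electrons.
The balanced reaction is 2 Cr3+(aq) + Mn(s) → 2 Cr2+(aq) + Mn2+(aq), so Q = ([Cr2+(aq)]^2·[Mn2+(aq)]) / [Cr3+(aq)]^2 = 0.547 and log Q = −0.262.
Applying E = E° − (RT ln10/nF)·log Q gives +0.77 − (0.0592/2)(−0.262) = +0.778 V.

+0.778 V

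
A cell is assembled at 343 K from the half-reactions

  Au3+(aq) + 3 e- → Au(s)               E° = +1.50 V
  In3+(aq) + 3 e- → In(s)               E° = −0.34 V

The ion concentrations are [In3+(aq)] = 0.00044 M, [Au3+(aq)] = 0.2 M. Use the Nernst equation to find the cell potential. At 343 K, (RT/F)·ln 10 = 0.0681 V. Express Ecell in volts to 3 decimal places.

+1.900 V

Since E°(Au³⁺/Au) > E°(In³⁺/In), Au³⁺/Au serves as the cathode.
E°cell = E°cat − E°an = +1.50 − (−0.34) = +1.84 V; n = 3.
Balancing gives Au3+(aq) + In(s) → Au(s) + In3+(aq); hence Q = [In3+(aq)] / [Au3+(aq)] = 0.0022 (log Q = −2.658).
Applying E = E° − (RT ln10/nF)·log Q gives +1.84 − (0.0681/3)(−2.658) = +1.900 V.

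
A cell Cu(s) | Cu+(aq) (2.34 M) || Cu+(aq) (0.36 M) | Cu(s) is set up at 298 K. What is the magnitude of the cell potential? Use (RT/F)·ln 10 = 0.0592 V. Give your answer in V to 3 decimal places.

For a concentration cell E°cell = 0, since both electrodes use the same couple.
The compartment with the higher Cu+(aq) concentration (2.34 M) acts as the cathode; ions are reduced there and produced at the dilute (0.36 M) anode.
With n = 1, Ecell = −(0.0592/1)·log([dilute]/[conc]) = −(0.0592/1)·log(0.36/2.34) = +0.048 V.

0.048 V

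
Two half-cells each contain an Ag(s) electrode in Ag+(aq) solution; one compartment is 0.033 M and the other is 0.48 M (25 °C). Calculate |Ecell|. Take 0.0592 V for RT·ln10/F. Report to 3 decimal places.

0.069 V

For a concentration cell E°cell = 0, since both electrodes use the same couple.
The compartment with the higher Ag+(aq) concentration (0.48 M) acts as the cathode; ions are reduced there and produced at the dilute (0.033 M) anode.
With n = 1, Ecell = −(0.0592/1)·log([dilute]/[conc]) = −(0.0592/1)·log(0.033/0.48) = +0.069 V.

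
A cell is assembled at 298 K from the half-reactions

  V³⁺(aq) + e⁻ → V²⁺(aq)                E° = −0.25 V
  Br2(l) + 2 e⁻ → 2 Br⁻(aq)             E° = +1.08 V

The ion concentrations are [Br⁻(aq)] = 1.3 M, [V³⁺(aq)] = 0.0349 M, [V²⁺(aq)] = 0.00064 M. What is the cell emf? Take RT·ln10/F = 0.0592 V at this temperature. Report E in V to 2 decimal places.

+1.22 V

Since E°(Br₂/Br⁻) > E°(V³⁺/V²⁺), Br₂/Br⁻ serves as the cathode.
E°cell = +1.08 − (−0.25) = +1.33 V, with n = 2 electrons transferred.
Balancing gives Br2(l) + 2 V²⁺(aq) → 2 Br⁻(aq) + 2 V³⁺(aq); hence Q = ([Br⁻(aq)]^2·[V³⁺(aq)]^2) / [V²⁺(aq)]^2 = 5.03×10^3 (log Q = 3.701).
Applying E = E° − (RT ln10/nF)·log Q gives +1.33 − (0.0592/2)(3.701) = +1.22 V.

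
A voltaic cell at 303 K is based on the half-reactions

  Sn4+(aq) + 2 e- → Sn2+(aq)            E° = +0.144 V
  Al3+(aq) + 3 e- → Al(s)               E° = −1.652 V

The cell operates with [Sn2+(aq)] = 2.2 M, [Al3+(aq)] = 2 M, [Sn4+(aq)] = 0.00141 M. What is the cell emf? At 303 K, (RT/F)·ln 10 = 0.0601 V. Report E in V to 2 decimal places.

The Sn⁴⁺/Sn²⁺ couple has the more positive E°, so it is the cathode; Al³⁺/Al is the anode.
The standard potential is +0.144 − (−1.652) = +1.796 V and the balanced reaction transfers n = 6 electrons.
For the overall reaction 3 Sn4+(aq) + 2 Al(s) → 3 Sn2+(aq) + 2 Al3+(aq), Q = ([Sn2+(aq)]^3·[Al3+(aq)]^2) / [Sn4+(aq)]^3 = 1.52×10^10, giving log Q = 10.182.
By the Nernst equation, E = +1.796 − (0.0601/6)·(10.182) = +1.69 V.

+1.69 V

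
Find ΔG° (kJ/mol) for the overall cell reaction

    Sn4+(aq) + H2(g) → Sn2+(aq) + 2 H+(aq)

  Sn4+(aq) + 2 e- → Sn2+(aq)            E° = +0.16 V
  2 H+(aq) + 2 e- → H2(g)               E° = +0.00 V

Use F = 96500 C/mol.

−30.9 kJ/mol

In the reaction as written Sn4+(aq) is reduced, so the Sn⁴⁺/Sn²⁺ couple is the cathode and 2H⁺/H₂ is the anode.
E°cell = +0.16 − (+0.00) = +0.16 V; balancing electrons gives n = 2.
ΔG° = −nFE°cell = −(2)(96500)(+0.16) J/mol = −30.9 kJ/mol.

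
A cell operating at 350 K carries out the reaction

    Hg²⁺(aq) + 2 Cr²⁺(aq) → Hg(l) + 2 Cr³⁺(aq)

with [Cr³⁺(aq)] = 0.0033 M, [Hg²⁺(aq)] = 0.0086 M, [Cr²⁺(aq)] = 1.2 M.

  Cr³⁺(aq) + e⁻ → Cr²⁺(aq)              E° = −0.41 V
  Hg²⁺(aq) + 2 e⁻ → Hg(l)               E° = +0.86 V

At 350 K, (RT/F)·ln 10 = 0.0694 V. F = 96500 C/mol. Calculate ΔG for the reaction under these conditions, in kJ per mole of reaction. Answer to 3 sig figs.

The standard cell potential is +0.86 − (−0.41) = +1.27 V, with n = 2 electrons in the balanced equation.
The reaction quotient is [Cr³⁺(aq)]^2 / ([Hg²⁺(aq)]·[Cr²⁺(aq)]^2) = 0.000879; by Nernst, E = +1.27 − (0.0694/2)(−3.056) = +1.3760 V.
ΔG = −nFE = −(2)(96500)(+1.3760) J/mol = −266 kJ/mol.

−266 kJ/mol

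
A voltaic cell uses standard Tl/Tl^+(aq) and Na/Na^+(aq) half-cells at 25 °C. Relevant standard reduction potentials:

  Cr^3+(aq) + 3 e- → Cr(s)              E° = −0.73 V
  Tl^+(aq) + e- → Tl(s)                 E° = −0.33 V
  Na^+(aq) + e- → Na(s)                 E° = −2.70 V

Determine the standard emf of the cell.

+2.37 V

Of the two couples in this cell, the one with the more positive reduction potential is reduced at the cathode: here that is Tl⁺/Tl (−0.33 V); Na⁺/Na (−2.70 V) is the anode.
E°cell = E°(cathode) − E°(anode) = −0.33 − (−2.70) = +2.37 V.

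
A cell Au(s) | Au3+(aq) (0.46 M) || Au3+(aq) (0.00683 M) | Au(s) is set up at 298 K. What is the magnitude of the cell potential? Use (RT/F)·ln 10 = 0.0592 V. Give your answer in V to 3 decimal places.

0.036 V

For a concentration cell E°cell = 0, since both electrodes use the same couple.
The compartment with the higher Au3+(aq) concentration (0.46 M) acts as the cathode; ions are reduced there and produced at the dilute (0.00683 M) anode.
With n = 3, Ecell = −(0.0592/3)·log([dilute]/[conc]) = −(0.0592/3)·log(0.00683/0.46) = +0.036 V.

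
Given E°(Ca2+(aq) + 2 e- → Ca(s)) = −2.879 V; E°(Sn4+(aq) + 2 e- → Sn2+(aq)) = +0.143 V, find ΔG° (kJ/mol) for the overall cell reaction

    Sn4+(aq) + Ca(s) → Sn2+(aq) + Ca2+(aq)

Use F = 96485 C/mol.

−583 kJ/mol

In the reaction as written Sn4+(aq) is reduced, so the Sn⁴⁺/Sn²⁺ couple is the cathode and Ca²⁺/Ca is the anode.
E°cell = +0.143 − (−2.879) = +3.022 V; balancing electrons gives n = 2.
ΔG° = −nFE°cell = −(2)(96485)(+3.022) J/mol = −583 kJ/mol.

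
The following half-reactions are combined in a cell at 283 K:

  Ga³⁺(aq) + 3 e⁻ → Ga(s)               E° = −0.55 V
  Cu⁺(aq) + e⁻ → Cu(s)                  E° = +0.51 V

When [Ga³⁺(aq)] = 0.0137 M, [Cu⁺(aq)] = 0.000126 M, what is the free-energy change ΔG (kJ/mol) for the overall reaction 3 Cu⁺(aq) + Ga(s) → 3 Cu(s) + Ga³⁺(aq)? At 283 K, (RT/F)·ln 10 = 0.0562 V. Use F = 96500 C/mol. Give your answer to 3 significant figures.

−254 kJ/mol

With Cu⁺/Cu reduced at the cathode, E°cell = +0.51 − (−0.55) = +1.06 V and n = 3.
The reaction quotient is [Ga³⁺(aq)] / [Cu⁺(aq)]^3 = 6.85×10^9; by Nernst, E = +1.06 − (0.0562/3)(9.836) = +0.8757 V.
Finally ΔG = −nFE = −(3)(96500 C/mol)(+0.8757 V) = −254 kJ/mol.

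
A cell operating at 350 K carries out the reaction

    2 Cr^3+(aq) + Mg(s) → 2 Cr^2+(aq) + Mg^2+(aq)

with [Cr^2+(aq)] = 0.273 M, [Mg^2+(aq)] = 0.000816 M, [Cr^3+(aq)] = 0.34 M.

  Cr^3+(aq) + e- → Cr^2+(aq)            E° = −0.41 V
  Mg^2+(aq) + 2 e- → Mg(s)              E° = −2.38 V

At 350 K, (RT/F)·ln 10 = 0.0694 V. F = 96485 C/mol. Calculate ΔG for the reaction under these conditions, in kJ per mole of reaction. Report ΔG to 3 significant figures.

E°cell = −0.41 − (−2.38) = +1.97 V; the balanced reaction transfers n = 2 electrons.
The reaction quotient is ([Cr^2+(aq)]^2·[Mg^2+(aq)]) / [Cr^3+(aq)]^2 = 0.000526; by Nernst, E = +1.97 − (0.0694/2)(−3.279) = +2.0838 V.
Finally ΔG = −nFE = −(2)(96485 C/mol)(+2.0838 V) = −402 kJ/mol.

−402 kJ/mol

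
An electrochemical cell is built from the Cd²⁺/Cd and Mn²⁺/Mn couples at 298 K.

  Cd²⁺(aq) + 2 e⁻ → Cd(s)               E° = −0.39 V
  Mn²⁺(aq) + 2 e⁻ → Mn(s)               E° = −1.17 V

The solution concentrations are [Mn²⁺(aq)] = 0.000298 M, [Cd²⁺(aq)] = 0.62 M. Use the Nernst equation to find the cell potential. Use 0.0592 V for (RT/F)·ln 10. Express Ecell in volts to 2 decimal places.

+0.88 V

Since E°(Cd²⁺/Cd) > E°(Mn²⁺/Mn), Cd²⁺/Cd serves as the cathode.
E°cell = E°cat − E°an = −0.39 − (−1.17) = +0.78 V; n = 2.
Balancing gives Cd²⁺(aq) + Mn(s) → Cd(s) + Mn²⁺(aq); hence Q = [Mn²⁺(aq)] / [Cd²⁺(aq)] = 0.000481 (log Q = −3.318).
Applying E = E° − (RT ln10/nF)·log Q gives +0.78 − (0.0592/2)(−3.318) = +0.88 V.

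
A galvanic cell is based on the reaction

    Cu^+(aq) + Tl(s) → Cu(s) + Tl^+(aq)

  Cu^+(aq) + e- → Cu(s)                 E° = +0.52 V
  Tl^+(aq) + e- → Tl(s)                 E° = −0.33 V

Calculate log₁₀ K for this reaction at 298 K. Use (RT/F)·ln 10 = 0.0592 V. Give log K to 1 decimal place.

The Cu⁺/Cu couple is reduced (cathode); E°cell = +0.52 − (−0.33) = +0.85 V with n = 1.
At equilibrium E = 0, so log K = nE°cell / 0.0592 = (1)(+0.85) / 0.0592 = 14.4.

log K = 14.4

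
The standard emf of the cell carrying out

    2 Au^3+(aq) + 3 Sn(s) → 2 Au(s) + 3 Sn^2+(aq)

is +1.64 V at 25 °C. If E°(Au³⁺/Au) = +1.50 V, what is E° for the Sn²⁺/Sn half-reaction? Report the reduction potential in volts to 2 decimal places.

−0.14 V

In the reaction as written the Au³⁺/Au couple is reduced (cathode) and Sn²⁺/Sn is oxidized (anode), so E°cell = E°(Au³⁺/Au) − E°(Sn²⁺/Sn).
E°(Sn²⁺/Sn) = E°(cathode) − E°cell = +1.50 − (+1.64) = −0.14 V.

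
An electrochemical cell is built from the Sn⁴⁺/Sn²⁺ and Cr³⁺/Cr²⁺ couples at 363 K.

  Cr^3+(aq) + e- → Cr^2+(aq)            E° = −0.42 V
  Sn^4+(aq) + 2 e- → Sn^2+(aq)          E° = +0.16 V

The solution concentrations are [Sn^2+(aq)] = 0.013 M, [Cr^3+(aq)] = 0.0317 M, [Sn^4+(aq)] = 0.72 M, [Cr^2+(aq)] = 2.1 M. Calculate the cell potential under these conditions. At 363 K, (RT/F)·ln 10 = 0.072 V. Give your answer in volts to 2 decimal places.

+0.77 V

The Sn⁴⁺/Sn²⁺ couple has the more positive E°, so it is the cathode; Cr³⁺/Cr²⁺ is the anode.
E°cell = +0.16 − (−0.42) = +0.58 V, with n = 2 electrons transferred.
For the overall reaction Sn^4+(aq) + 2 Cr^2+(aq) → Sn^2+(aq) + 2 Cr^3+(aq), Q = ([Sn^2+(aq)]·[Cr^3+(aq)]^2) / ([Sn^4+(aq)]·[Cr^2+(aq)]^2) = 4.11×10^−6, giving log Q = −5.386.
By the Nernst equation, E = +0.58 − (0.072/2)·(−5.386) = +0.77 V.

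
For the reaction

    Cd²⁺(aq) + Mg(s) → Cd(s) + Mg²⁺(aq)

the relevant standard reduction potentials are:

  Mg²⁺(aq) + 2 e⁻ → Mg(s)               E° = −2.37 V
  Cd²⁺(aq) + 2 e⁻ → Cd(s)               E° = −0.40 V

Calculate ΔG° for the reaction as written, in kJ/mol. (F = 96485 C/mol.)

−380 kJ/mol

In the reaction as written Cd²⁺(aq) is reduced, so the Cd²⁺/Cd couple is the cathode and Mg²⁺/Mg is the anode.
E°cell = −0.40 − (−2.37) = +1.97 V; balancing electrons gives n = 2.
ΔG° = −nFE°cell = −(2)(96485)(+1.97) J/mol = −380 kJ/mol.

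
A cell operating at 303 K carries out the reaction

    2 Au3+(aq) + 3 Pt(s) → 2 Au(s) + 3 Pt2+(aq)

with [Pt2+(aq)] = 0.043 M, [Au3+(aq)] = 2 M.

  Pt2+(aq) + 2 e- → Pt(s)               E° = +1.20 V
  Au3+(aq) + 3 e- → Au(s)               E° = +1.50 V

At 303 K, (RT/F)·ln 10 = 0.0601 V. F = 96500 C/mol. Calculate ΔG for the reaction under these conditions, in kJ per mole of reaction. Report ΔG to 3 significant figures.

−201 kJ/mol

With Au³⁺/Au reduced at the cathode, E°cell = +1.50 − (+1.20) = +0.30 V and n = 6.
Q = [Pt2+(aq)]^3 / [Au3+(aq)]^2 = 1.99×10^−5, so log Q = −4.702 and E = +0.30 − (0.0601/6)(−4.702) = +0.3471 V.
Finally ΔG = −nFE = −(6)(96500 C/mol)(+0.3471 V) = −201 kJ/mol.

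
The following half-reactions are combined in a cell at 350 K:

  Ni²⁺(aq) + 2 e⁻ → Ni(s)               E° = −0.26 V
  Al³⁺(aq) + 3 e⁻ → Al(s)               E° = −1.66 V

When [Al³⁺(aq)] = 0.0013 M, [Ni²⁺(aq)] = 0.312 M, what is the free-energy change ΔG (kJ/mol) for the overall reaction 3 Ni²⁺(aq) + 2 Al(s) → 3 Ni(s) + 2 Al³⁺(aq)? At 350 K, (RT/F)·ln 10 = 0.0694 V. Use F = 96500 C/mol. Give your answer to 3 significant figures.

−839 kJ/mol

With Ni²⁺/Ni reduced at the cathode, E°cell = −0.26 − (−1.66) = +1.40 V and n = 6.
Here Q = [Al³⁺(aq)]^2 / [Ni²⁺(aq)]^3 = 5.56×10^−5 (log Q = −4.255), giving E = +1.40 − (0.0694/6)·(−4.255) = +1.4492 V.
Then ΔG = −nFE = −6 × 96500 × +1.4492 J/mol = −839 kJ/mol.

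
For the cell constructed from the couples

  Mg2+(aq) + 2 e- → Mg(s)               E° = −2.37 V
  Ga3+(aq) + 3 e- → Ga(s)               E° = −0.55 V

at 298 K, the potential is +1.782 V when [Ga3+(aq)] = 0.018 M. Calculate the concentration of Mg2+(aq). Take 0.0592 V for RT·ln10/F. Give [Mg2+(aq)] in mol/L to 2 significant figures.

With Ga³⁺/Ga at the cathode and Mg²⁺/Mg at the anode, E°cell = −0.55 − (−2.37) = +1.82 V (n = 6).
Since E = E° − (0.0592/n)·log Q, log Q = n(E° − E)/0.0592 = 3.851.
The balanced reaction is 2 Ga3+(aq) + 3 Mg(s) → 2 Ga(s) + 3 Mg2+(aq), so Q = [Mg2+(aq)]^3 / [Ga3+(aq)]^2.
Isolating [Mg2+(aq)] in Q = 10^{3.851} yields log [Mg2+(aq)] = 0.121, i.e. 1.3 M.

1.3 M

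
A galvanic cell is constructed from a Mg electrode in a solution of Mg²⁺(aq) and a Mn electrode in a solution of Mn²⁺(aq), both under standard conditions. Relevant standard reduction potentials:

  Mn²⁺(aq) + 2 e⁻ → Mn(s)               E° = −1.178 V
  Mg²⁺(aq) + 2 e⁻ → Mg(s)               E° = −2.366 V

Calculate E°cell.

Of the two couples in this cell, the one with the more positive reduction potential is reduced at the cathode: here that is Mn²⁺/Mn (−1.178 V); Mg²⁺/Mg (−2.366 V) is the anode.
E°cell = E°(cathode) − E°(anode) = −1.178 − (−2.366) = +1.188 V.

+1.188 V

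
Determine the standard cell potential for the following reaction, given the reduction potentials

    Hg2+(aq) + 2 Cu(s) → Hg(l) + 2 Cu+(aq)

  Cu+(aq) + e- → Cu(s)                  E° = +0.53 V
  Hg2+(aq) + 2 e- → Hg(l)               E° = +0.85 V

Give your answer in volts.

+0.32 V

In the reaction as written, Hg2+(aq) is reduced (cathode) and Cu+(aq) is produced by oxidation at the anode.
E°cell = E°(cathode) − E°(anode) = +0.85 − (+0.53) = +0.32 V.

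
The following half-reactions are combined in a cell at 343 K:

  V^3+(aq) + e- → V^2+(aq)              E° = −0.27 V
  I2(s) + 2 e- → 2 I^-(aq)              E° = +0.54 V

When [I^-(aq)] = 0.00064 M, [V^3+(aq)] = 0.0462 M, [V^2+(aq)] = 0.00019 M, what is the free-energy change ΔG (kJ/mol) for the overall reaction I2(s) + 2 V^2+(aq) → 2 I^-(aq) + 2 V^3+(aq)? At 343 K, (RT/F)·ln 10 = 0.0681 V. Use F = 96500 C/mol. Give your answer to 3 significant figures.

−167 kJ/mol

With I₂/I⁻ reduced at the cathode, E°cell = +0.54 − (−0.27) = +0.81 V and n = 2.
Q = ([I^-(aq)]^2·[V^3+(aq)]^2) / [V^2+(aq)]^2 = 0.0242, so log Q = −1.616 and E = +0.81 − (0.0681/2)(−1.616) = +0.8650 V.
Then ΔG = −nFE = −2 × 96500 × +0.8650 J/mol = −167 kJ/mol.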